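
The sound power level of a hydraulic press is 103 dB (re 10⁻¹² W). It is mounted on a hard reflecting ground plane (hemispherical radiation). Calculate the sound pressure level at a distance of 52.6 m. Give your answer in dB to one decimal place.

60.6 dB

Free-field hemispherical radiation: L_p = L_w − 10·log₁₀(2π·r²), r = 52.6 m.
2π·r² = 1.738e+04 m², 10·log₁₀ of that is 42.402 dB.
L_p = 103 − 42.402 = 60.60 dB.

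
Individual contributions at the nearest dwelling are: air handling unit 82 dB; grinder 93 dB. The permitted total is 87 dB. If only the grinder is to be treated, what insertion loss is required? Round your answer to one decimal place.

Everything except the grinder sums to 10^(82/10) = 1.585e+08 in linear terms, 82.00 dB.
To meet 87 dB overall, the treated grinder may contribute at most 10^(87/10) − 1.585e+08 = 3.427e+08, i.e. 85.35 dB.
So the grinder must be reduced from 93 to 85.35 dB: IL = 7.65 dB.

7.7 dB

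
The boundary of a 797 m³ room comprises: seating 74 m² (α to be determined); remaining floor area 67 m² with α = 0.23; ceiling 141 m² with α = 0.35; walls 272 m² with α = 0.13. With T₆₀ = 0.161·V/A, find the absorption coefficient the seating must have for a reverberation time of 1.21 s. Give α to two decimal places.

0.08

Required total absorption A = 0.161·797/1.21 = 106.05 m².
Absorption from the other surfaces = 67·0.23 + 141·0.35 + 272·0.13 = 100.12 m², so the seating must supply 5.93 m² over 74 m².
α = 5.93/74 = 0.080.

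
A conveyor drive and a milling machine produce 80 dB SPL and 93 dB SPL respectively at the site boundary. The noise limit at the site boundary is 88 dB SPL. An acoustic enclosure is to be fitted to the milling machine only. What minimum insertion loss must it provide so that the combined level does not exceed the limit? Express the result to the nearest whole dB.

6 dB

The untreated sources together contribute 10^(80/10) = 1.000e+08, i.e. 80.00 dB SPL.
To meet 88 dB SPL overall, the treated milling machine may contribute at most 10^(88/10) − 1.000e+08 = 5.310e+08, i.e. 87.25 dB SPL.
Required insertion loss = 93 − 87.25 = 5.75 dB.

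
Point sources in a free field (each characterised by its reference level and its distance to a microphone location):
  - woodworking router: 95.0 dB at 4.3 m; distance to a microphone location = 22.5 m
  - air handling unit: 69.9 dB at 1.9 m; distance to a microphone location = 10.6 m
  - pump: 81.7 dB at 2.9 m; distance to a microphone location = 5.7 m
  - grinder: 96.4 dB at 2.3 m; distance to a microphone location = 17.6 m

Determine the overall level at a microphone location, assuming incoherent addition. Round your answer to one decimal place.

83.6 dB

Propagate each source to the receiver with L = L_ref − 20·log₁₀(r/r_ref), then add intensities.
woodworking router: 95.0 − 20·log₁₀(22.5/4.3) = 95.0 − 14.37 = 80.63 dB.
air handling unit: 69.9 − 20·log₁₀(10.6/1.9) = 69.9 − 14.93 = 54.97 dB.
pump: 81.7 − 20·log₁₀(5.7/2.9) = 81.7 − 5.87 = 75.83 dB.
grinder: 96.4 − 20·log₁₀(17.6/2.3) = 96.4 − 17.68 = 78.72 dB.
Σ 10^(L/10) = 2.286e+08 → L_total = 10·log₁₀(2.286e+08) = 83.59 dB.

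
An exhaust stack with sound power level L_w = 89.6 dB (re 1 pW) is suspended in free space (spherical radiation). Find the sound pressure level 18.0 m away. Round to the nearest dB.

54 dB

L_p = L_w − 10·log₁₀(4π·r²) with r = 18.0 m.
4π·r² = 4072 m², 10·log₁₀ of that is 36.098 dB.
L_p = 89.6 − 36.098 = 53.50 dB.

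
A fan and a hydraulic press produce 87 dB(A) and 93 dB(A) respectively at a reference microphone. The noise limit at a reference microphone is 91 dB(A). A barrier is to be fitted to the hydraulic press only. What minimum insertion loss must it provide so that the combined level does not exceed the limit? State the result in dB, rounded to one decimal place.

The untreated sources together contribute 10^(87/10) = 5.012e+08, i.e. 87.00 dB(A).
The limit corresponds to 10^(91/10) = 1.259e+09; subtracting the fixed part leaves 7.577e+08 for the hydraulic press, i.e. 88.80 dB(A).
So the hydraulic press must be reduced from 93 to 88.80 dB(A): IL = 4.20 dB.

4.2 dB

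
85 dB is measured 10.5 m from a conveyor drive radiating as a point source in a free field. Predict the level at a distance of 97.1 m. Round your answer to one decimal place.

For a point source, L₂ = L₁ − 20·log₁₀(r₂/r₁).
L₂ = 85 − 20·log₁₀(97.1/10.5) = 85 − 19.321 = 65.68 dB.

65.7 dB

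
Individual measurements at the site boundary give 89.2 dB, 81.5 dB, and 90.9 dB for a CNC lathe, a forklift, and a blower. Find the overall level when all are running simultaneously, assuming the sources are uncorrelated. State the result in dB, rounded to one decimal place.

Incoherent sources combine by intensity addition: L_total = 10·log₁₀(Σ 10^(L_i/10)).
Σ 10^(L/10) = 10^(89.2/10) + 10^(81.5/10) + 10^(90.9/10) = 2.203e+09.
L_total = 10·log₁₀(2.203e+09) = 93.43 dB.

93.4 dB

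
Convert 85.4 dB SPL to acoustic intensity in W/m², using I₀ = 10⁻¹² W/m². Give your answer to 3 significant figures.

0.000347 W/m²

I = I₀·10^(L/10) = 10⁻¹² × 10^(85.4/10) = 10^(-3.460).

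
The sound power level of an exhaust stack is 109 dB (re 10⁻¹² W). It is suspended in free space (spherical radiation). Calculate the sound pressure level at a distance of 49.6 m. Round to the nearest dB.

The power spreads over a sphere of area 4π·r², so L_p = L_w − 10·log₁₀(4π·r²).
4π·r² = 3.092e+04 m², 10·log₁₀ of that is 44.902 dB.
L_p = 109 − 44.902 = 64.10 dB.

64 dB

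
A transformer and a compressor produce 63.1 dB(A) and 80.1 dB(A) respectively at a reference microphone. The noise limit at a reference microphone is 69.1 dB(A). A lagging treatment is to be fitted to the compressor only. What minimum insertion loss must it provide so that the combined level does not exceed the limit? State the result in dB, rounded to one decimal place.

12.3 dB

Everything except the compressor sums to 10^(63.1/10) = 2.042e+06 in linear terms, 63.10 dB(A).
To meet 69.1 dB(A) overall, the treated compressor may contribute at most 10^(69.1/10) − 2.042e+06 = 6.087e+06, i.e. 67.84 dB(A).
So the compressor must be reduced from 80.1 to 67.84 dB(A): IL = 12.26 dB.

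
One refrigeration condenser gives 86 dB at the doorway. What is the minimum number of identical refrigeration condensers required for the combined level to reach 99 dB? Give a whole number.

The shortfall is 99 − 86 = 13.0 dB, and N units add 10·log₁₀ N, so need 10·log₁₀ N ≥ 13.0.
N ≥ 10^(13.0/10) = 19.953, so N = 20.

20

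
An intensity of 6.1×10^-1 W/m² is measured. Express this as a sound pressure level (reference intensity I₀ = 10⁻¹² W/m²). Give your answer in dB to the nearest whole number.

L = 10·log₁₀(I/I₀) = 10·log₁₀(6.1×10^-1/10⁻¹²) = 10·log₁₀(6.1×10^11).
L = 10·(0.7853 + 11) = 117.85 dB.

118 dB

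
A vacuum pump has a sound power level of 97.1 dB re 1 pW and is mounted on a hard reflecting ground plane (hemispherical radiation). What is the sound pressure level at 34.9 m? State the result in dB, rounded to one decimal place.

L_p = L_w − 10·log₁₀(2π·r²) with r = 34.9 m.
2π·r² = 7653 m², 10·log₁₀ of that is 38.838 dB.
L_p = 97.1 − 38.838 = 58.26 dB.

58.3 dB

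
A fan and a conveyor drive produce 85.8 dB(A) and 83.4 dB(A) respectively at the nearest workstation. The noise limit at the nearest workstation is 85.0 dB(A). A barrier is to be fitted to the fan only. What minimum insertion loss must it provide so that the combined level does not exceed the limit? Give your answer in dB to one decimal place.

5.9 dB

The untreated sources together contribute 10^(83.4/10) = 2.188e+08, i.e. 83.40 dB(A).
The limit corresponds to 10^(85.0/10) = 3.162e+08; subtracting the fixed part leaves 9.745e+07 for the fan, i.e. 79.89 dB(A).
Required insertion loss = 85.8 − 79.89 = 5.91 dB.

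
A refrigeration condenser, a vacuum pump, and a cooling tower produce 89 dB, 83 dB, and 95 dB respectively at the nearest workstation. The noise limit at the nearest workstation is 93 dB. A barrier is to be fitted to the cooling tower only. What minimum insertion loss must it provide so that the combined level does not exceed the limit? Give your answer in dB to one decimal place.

The untreated sources together contribute 10^(89/10) + 10^(83/10) = 9.939e+08, i.e. 89.97 dB.
To meet 93 dB overall, the treated cooling tower may contribute at most 10^(93/10) − 9.939e+08 = 1.001e+09, i.e. 90.01 dB.
Required insertion loss = 95 − 90.01 = 4.99 dB.

5.0 dB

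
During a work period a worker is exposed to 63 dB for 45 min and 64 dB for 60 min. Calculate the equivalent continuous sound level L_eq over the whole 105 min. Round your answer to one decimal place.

L_eq = 10·log₁₀[(1/T)·Σ tᵢ·10^(Lᵢ/10)] with T = 105 min.
Σ tᵢ·10^(Lᵢ/10) = 45·10^(63/10) + 60·10^(64/10) = 2.405e+08.
L_eq = 10·log₁₀(2.405e+08/105) = 63.60 dB.

63.6 dB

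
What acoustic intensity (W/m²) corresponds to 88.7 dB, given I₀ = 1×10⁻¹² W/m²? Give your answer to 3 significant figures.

0.000741 W/m²

I = I₀·10^(L/10) = 10⁻¹² × 10^(88.7/10) = 10^(-3.130).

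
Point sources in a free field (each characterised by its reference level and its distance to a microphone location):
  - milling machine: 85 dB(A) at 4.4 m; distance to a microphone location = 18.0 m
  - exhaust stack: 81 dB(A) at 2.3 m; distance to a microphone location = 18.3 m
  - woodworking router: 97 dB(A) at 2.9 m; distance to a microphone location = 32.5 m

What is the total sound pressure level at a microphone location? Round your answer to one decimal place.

First find each source's level at the receiver (point-source: −20·log₁₀(r/r_ref)), then combine on an intensity basis.
milling machine: 85 − 20·log₁₀(18.0/4.4) = 85 − 12.24 = 72.76 dB(A).
exhaust stack: 81 − 20·log₁₀(18.3/2.3) = 81 − 18.01 = 62.99 dB(A).
woodworking router: 97 − 20·log₁₀(32.5/2.9) = 97 − 20.99 = 76.01 dB(A).
Σ 10^(L/10) = 6.079e+07 → L_total = 10·log₁₀(6.079e+07) = 77.84 dB(A).

77.8 dB(A)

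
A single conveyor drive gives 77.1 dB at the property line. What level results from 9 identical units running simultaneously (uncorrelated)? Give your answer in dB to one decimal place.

86.6 dB

With 9 equal, uncorrelated contributions the intensity is 9× that of one unit, giving a rise of 10·log₁₀ 9.
L_total = 77.1 + 10·log₁₀(9) = 77.1 + 9.542 = 86.64 dB.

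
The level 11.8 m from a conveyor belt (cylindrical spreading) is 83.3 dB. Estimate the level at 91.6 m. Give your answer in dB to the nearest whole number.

Line-source attenuation: ΔL = 10·log₁₀(r₂/r₁) = 10·log₁₀(91.6/11.8) = 8.900 dB.
L₂ = 83.3 − 10·log₁₀(91.6/11.8) = 83.3 − 8.900 = 74.40 dB.

74 dB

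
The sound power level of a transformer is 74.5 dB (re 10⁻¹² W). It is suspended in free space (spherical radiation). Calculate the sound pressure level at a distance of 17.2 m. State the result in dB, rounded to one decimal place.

38.8 dB

The power spreads over a sphere of area 4π·r², so L_p = L_w − 10·log₁₀(4π·r²).
4π·r² = 3718 m², 10·log₁₀ of that is 35.703 dB.
L_p = 74.5 − 35.703 = 38.80 dB.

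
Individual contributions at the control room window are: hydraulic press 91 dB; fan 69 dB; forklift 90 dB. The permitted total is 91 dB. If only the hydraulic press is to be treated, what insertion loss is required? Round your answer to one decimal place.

The untreated sources together contribute 10^(69/10) + 10^(90/10) = 1.008e+09, i.e. 90.03 dB.
The limit corresponds to 10^(91/10) = 1.259e+09; subtracting the fixed part leaves 2.510e+08 for the hydraulic press, i.e. 84.00 dB.
Required insertion loss = 91 − 84.00 = 7.00 dB.

7.0 dB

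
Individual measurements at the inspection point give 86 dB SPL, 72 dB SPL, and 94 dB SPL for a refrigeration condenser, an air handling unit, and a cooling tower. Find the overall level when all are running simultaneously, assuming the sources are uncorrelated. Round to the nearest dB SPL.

Incoherent sources combine by intensity addition: L_total = 10·log₁₀(Σ 10^(L_i/10)).
Σ 10^(L/10) = 10^(86/10) + 10^(72/10) + 10^(94/10) = 2.926e+09.
L_total = 10·log₁₀(2.926e+09) = 94.66 dB SPL.

95 dB SPL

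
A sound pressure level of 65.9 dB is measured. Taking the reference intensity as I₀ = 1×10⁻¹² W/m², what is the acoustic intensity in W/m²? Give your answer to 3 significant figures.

L = 10·log₁₀(I/I₀) ⇒ I = I₀·10^(L/10) = 10⁻¹² × 10^6.59.

3.89e-06 W/m²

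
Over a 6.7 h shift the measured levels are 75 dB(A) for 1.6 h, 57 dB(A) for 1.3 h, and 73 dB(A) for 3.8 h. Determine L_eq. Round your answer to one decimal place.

72.8 dB(A)

L_eq = 10·log₁₀[(1/T)·Σ tᵢ·10^(Lᵢ/10)] with T = 6.7 h.
Σ tᵢ·10^(Lᵢ/10) = 1.6·10^(75/10) + 1.3·10^(57/10) + 3.8·10^(73/10) = 1.271e+08.
L_eq = 10·log₁₀(1.271e+08/6.7) = 72.78 dB(A).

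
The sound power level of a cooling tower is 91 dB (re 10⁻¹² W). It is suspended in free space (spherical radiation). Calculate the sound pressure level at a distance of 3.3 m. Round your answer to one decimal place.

The power spreads over a sphere of area 4π·r², so L_p = L_w − 10·log₁₀(4π·r²).
4π·r² = 136.8 m², 10·log₁₀ of that is 21.362 dB.
L_p = 91 − 21.362 = 69.64 dB.

69.6 dB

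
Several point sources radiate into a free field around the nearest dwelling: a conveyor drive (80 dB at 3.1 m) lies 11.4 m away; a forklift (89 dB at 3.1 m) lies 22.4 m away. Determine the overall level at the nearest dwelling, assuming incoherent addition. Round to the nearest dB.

Propagate each source to the receiver with L = L_ref − 20·log₁₀(r/r_ref), then add intensities.
conveyor drive: 80 − 20·log₁₀(11.4/3.1) = 80 − 11.31 = 68.69 dB.
forklift: 89 − 20·log₁₀(22.4/3.1) = 89 − 17.18 = 71.82 dB.
Σ 10^(L/10) = 2.261e+07 → L_total = 10·log₁₀(2.261e+07) = 73.54 dB.

74 dB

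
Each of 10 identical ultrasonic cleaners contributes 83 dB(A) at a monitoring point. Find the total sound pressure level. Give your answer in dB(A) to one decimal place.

With 10 equal, uncorrelated contributions the intensity is 10× that of one unit, giving a rise of 10·log₁₀ 10.
L_total = 83 + 10·log₁₀(10) = 83 + 10.000 = 93.00 dB(A).

93.0 dB(A)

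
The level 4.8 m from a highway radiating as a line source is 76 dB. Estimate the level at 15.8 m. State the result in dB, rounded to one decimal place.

70.8 dB

Line-source attenuation: ΔL = 10·log₁₀(r₂/r₁) = 10·log₁₀(15.8/4.8) = 5.174 dB.
L₂ = 76 − 10·log₁₀(15.8/4.8) = 76 − 5.174 = 70.83 dB.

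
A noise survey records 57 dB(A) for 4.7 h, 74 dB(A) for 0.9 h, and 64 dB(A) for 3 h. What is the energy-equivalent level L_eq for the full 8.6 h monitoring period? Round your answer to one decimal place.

L_eq = 10·log₁₀[(1/T)·Σ tᵢ·10^(Lᵢ/10)] with T = 8.6 h.
Σ tᵢ·10^(Lᵢ/10) = 4.7·10^(57/10) + 0.9·10^(74/10) + 3·10^(64/10) = 3.250e+07.
L_eq = 10·log₁₀(3.250e+07/8.6) = 65.77 dB(A).

65.8 dB(A)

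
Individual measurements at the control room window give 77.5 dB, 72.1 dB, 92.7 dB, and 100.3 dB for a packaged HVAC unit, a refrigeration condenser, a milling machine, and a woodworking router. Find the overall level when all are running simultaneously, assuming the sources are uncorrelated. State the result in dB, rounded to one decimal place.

101.0 dB

Incoherent sources combine by intensity addition: L_total = 10·log₁₀(Σ 10^(L_i/10)).
Σ 10^(L/10) = 10^(77.5/10) + 10^(72.1/10) + 10^(92.7/10) + 10^(100.3/10) = 1.265e+10.
L_total = 10·log₁₀(1.265e+10) = 101.02 dB.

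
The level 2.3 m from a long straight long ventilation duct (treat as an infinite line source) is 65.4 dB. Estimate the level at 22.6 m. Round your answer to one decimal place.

For a line source, L₂ = L₁ − 10·log₁₀(r₂/r₁).
L₂ = 65.4 − 10·log₁₀(22.6/2.3) = 65.4 − 9.924 = 55.48 dB.

55.5 dB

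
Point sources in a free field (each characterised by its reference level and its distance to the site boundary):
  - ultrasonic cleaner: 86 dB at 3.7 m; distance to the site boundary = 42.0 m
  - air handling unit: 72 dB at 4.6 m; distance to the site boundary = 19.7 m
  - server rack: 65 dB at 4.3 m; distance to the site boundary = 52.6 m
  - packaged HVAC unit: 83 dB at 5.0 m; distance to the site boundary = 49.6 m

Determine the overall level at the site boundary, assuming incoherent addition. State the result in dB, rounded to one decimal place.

First find each source's level at the receiver (point-source: −20·log₁₀(r/r_ref)), then combine on an intensity basis.
ultrasonic cleaner: 86 − 20·log₁₀(42.0/3.7) = 86 − 21.10 = 64.90 dB.
air handling unit: 72 − 20·log₁₀(19.7/4.6) = 72 − 12.63 = 59.37 dB.
server rack: 65 − 20·log₁₀(52.6/4.3) = 65 − 21.75 = 43.25 dB.
packaged HVAC unit: 83 − 20·log₁₀(49.6/5.0) = 83 − 19.93 = 63.07 dB.
Σ 10^(L/10) = 6.002e+06 → L_total = 10·log₁₀(6.002e+06) = 67.78 dB.

67.8 dB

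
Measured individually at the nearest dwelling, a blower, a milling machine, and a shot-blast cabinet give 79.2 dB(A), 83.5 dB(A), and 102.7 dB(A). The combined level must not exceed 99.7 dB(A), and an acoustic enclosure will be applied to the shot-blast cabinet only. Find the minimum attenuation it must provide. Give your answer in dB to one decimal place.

3.1 dB

Fixed contribution from the other sources: Σ 10^(L/10) = 10^(79.2/10) + 10^(83.5/10) = 3.070e+08 (84.87 dB(A)).
The limit corresponds to 10^(99.7/10) = 9.333e+09; subtracting the fixed part leaves 9.025e+09 for the shot-blast cabinet, i.e. 99.55 dB(A).
Required insertion loss = 102.7 − 99.55 = 3.15 dB.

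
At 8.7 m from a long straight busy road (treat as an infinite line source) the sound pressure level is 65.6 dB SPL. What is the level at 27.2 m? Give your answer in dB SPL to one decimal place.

Line-source attenuation: ΔL = 10·log₁₀(r₂/r₁) = 10·log₁₀(27.2/8.7) = 4.950 dB.
L₂ = 65.6 − 10·log₁₀(27.2/8.7) = 65.6 − 4.950 = 60.65 dB SPL.

60.6 dB SPL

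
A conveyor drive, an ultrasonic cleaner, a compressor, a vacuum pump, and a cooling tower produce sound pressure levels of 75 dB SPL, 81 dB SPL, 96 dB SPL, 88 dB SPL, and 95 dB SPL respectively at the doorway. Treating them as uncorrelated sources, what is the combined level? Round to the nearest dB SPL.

99 dB SPL

For uncorrelated sources the intensities add, so convert each level to linear form, sum, and take 10·log₁₀ of the total.
Σ 10^(L/10) = 10^(75/10) + 10^(81/10) + 10^(96/10) + 10^(88/10) + 10^(95/10) = 7.932e+09.
L_total = 10·log₁₀(7.932e+09) = 98.99 dB SPL.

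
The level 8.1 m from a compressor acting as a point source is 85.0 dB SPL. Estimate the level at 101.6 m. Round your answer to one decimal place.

63.0 dB SPL

For a point source, L₂ = L₁ − 20·log₁₀(r₂/r₁).
L₂ = 85.0 − 20·log₁₀(101.6/8.1) = 85.0 − 21.968 = 63.03 dB SPL.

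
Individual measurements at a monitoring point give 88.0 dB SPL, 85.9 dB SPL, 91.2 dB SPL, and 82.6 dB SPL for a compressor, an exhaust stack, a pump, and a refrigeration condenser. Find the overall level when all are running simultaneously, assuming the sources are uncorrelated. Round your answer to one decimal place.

94.0 dB SPL

For uncorrelated sources the intensities add, so convert each level to linear form, sum, and take 10·log₁₀ of the total.
Σ 10^(L/10) = 10^(88.0/10) + 10^(85.9/10) + 10^(91.2/10) + 10^(82.6/10) = 2.520e+09.
L_total = 10·log₁₀(2.520e+09) = 94.01 dB SPL.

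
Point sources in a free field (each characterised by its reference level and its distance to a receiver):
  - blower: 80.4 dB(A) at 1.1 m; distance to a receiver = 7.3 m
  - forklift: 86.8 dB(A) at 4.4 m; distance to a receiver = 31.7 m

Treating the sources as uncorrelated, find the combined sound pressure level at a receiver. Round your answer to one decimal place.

70.7 dB(A)

Apply inverse-square spreading to bring every level to the receiver, then sum 10^(L/10).
blower: 80.4 − 20·log₁₀(7.3/1.1) = 80.4 − 16.44 = 63.96 dB(A).
forklift: 86.8 − 20·log₁₀(31.7/4.4) = 86.8 − 17.15 = 69.65 dB(A).
Σ 10^(L/10) = 1.171e+07 → L_total = 10·log₁₀(1.171e+07) = 70.69 dB(A).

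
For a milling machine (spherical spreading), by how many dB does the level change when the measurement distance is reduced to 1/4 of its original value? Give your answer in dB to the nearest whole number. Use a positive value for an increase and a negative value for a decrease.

+12 dB

Point-source spreading: ΔL = −20·log₁₀(r₂/r₁).
ΔL = −20·log₁₀(0.25) = +12.04 dB.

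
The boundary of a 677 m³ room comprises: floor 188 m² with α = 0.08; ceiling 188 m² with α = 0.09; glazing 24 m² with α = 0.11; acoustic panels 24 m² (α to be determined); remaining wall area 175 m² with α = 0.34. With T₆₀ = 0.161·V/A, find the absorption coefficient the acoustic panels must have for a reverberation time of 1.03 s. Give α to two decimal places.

0.49

From T₆₀ = 0.161·V/A, the target T₆₀ = 1.03 s needs A = 0.161·677/1.03 = 105.82 m².
Absorption from the other surfaces = 188·0.08 + 188·0.09 + 24·0.11 + 175·0.34 = 94.10 m², so the acoustic panels must supply 11.72 m² over 24 m².
α = 11.72/24 = 0.488.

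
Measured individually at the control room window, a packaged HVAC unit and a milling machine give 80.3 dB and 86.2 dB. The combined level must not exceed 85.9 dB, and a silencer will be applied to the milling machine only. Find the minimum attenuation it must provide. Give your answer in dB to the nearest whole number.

2 dB

Everything except the milling machine sums to 10^(80.3/10) = 1.072e+08 in linear terms, 80.30 dB.
To meet 85.9 dB overall, the treated milling machine may contribute at most 10^(85.9/10) − 1.072e+08 = 2.819e+08, i.e. 84.50 dB.
So the milling machine must be reduced from 86.2 to 84.50 dB: IL = 1.70 dB.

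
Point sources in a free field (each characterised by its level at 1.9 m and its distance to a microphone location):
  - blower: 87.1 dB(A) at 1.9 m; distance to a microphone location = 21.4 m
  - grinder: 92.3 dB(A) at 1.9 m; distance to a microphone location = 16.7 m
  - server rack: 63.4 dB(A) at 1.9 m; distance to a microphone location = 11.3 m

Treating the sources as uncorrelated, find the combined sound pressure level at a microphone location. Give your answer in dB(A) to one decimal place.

74.2 dB(A)

Propagate each source to the receiver with L = L_ref − 20·log₁₀(r/r_ref), then add intensities.
blower: 87.1 − 20·log₁₀(21.4/1.9) = 87.1 − 21.03 = 66.07 dB(A).
grinder: 92.3 − 20·log₁₀(16.7/1.9) = 92.3 − 18.88 = 73.42 dB(A).
server rack: 63.4 − 20·log₁₀(11.3/1.9) = 63.4 − 15.49 = 47.91 dB(A).
Σ 10^(L/10) = 2.609e+07 → L_total = 10·log₁₀(2.609e+07) = 74.16 dB(A).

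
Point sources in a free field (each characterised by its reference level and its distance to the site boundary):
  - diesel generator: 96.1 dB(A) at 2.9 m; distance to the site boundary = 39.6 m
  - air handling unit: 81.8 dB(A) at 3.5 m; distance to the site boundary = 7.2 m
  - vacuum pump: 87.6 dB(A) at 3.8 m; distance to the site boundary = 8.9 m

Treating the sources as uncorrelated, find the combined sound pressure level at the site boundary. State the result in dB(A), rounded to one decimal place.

Apply inverse-square spreading to bring every level to the receiver, then sum 10^(L/10).
diesel generator: 96.1 − 20·log₁₀(39.6/2.9) = 96.1 − 22.71 = 73.39 dB(A).
air handling unit: 81.8 − 20·log₁₀(7.2/3.5) = 81.8 − 6.27 = 75.53 dB(A).
vacuum pump: 87.6 − 20·log₁₀(8.9/3.8) = 87.6 − 7.39 = 80.21 dB(A).
Σ 10^(L/10) = 1.625e+08 → L_total = 10·log₁₀(1.625e+08) = 82.11 dB(A).

82.1 dB(A)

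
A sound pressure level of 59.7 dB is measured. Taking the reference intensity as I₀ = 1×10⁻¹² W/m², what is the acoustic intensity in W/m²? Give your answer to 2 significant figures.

9.3e-07 W/m²

I = I₀·10^(L/10) = 10⁻¹² × 10^(59.7/10) = 10^(-6.030).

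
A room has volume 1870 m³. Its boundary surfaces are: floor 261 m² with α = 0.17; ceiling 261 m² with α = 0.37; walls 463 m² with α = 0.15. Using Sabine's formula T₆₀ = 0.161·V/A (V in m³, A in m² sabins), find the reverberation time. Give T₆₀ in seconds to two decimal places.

Total absorption A = 261·0.17 + 261·0.37 + 463·0.15 = 210.39 m² sabins.
T₆₀ = 0.161 × 1870 / 210.39 = 1.431 s.

1.43 s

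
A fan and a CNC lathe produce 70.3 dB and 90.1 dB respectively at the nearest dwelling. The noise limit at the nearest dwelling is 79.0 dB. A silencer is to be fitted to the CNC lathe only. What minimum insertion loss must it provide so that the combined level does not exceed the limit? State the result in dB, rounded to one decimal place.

The untreated sources together contribute 10^(70.3/10) = 1.072e+07, i.e. 70.30 dB.
The limit corresponds to 10^(79.0/10) = 7.943e+07; subtracting the fixed part leaves 6.872e+07 for the CNC lathe, i.e. 78.37 dB.
Required insertion loss = 90.1 − 78.37 = 11.73 dB.

11.7 dB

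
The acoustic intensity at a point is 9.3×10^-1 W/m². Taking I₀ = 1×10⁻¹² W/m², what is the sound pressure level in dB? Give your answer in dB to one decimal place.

L = 10·log₁₀(I/I₀) = 10·log₁₀(9.3×10^-1/10⁻¹²) = 10·log₁₀(9.3×10^11).
L = 10·(0.9685 + 11) = 119.68 dB.

119.7 dB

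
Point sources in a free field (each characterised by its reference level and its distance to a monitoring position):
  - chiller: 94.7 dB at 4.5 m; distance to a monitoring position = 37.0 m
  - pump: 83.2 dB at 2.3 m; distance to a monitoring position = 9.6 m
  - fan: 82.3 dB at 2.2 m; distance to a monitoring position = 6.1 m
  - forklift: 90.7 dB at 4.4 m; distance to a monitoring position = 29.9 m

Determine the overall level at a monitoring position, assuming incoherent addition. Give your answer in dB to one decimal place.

80.1 dB

Propagate each source to the receiver with L = L_ref − 20·log₁₀(r/r_ref), then add intensities.
chiller: 94.7 − 20·log₁₀(37.0/4.5) = 94.7 − 18.30 = 76.40 dB.
pump: 83.2 − 20·log₁₀(9.6/2.3) = 83.2 − 12.41 = 70.79 dB.
fan: 82.3 − 20·log₁₀(6.1/2.2) = 82.3 − 8.86 = 73.44 dB.
forklift: 90.7 − 20·log₁₀(29.9/4.4) = 90.7 − 16.64 = 74.06 dB.
Σ 10^(L/10) = 1.032e+08 → L_total = 10·log₁₀(1.032e+08) = 80.14 dB.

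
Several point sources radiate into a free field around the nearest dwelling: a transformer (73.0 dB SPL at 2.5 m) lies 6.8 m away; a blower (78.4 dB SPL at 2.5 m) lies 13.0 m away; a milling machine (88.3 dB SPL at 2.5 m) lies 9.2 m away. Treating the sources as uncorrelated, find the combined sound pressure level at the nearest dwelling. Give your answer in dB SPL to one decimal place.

77.4 dB SPL

Apply inverse-square spreading to bring every level to the receiver, then sum 10^(L/10).
transformer: 73.0 − 20·log₁₀(6.8/2.5) = 73.0 − 8.69 = 64.31 dB SPL.
blower: 78.4 − 20·log₁₀(13.0/2.5) = 78.4 − 14.32 = 64.08 dB SPL.
milling machine: 88.3 − 20·log₁₀(9.2/2.5) = 88.3 − 11.32 = 76.98 dB SPL.
Σ 10^(L/10) = 5.518e+07 → L_total = 10·log₁₀(5.518e+07) = 77.42 dB SPL.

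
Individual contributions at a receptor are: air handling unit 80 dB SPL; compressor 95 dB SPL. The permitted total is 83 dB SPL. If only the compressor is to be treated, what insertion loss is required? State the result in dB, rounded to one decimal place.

15.0 dB

Everything except the compressor sums to 10^(80/10) = 1.000e+08 in linear terms, 80.00 dB SPL.
To meet 83 dB SPL overall, the treated compressor may contribute at most 10^(83/10) − 1.000e+08 = 9.953e+07, i.e. 79.98 dB SPL.
Required insertion loss = 95 − 79.98 = 15.02 dB.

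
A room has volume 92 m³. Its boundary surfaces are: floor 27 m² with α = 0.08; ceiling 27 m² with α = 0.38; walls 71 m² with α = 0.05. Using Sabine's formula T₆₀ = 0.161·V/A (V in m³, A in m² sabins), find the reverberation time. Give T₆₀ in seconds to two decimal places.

0.93 s

Total absorption A = 27·0.08 + 27·0.38 + 71·0.05 = 15.97 m² sabins.
T₆₀ = 0.161 × 92 / 15.97 = 0.927 s.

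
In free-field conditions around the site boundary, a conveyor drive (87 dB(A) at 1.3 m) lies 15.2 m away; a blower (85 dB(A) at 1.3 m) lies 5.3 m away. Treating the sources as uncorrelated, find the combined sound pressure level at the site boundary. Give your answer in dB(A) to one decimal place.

First find each source's level at the receiver (point-source: −20·log₁₀(r/r_ref)), then combine on an intensity basis.
conveyor drive: 87 − 20·log₁₀(15.2/1.3) = 87 − 21.36 = 65.64 dB(A).
blower: 85 − 20·log₁₀(5.3/1.3) = 85 − 12.21 = 72.79 dB(A).
Σ 10^(L/10) = 2.269e+07 → L_total = 10·log₁₀(2.269e+07) = 73.56 dB(A).

73.6 dB(A)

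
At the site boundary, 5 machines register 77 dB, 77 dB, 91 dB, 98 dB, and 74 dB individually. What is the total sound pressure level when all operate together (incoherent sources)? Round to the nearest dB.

Incoherent sources combine by intensity addition: L_total = 10·log₁₀(Σ 10^(L_i/10)).
Σ 10^(L/10) = 10^(77/10) + 10^(77/10) + 10^(91/10) + 10^(98/10) + 10^(74/10) = 7.694e+09.
L_total = 10·log₁₀(7.694e+09) = 98.86 dB.

99 dB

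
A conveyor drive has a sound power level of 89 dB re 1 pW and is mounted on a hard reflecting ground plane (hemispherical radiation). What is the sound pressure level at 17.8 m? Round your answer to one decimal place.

56.0 dB

L_p = L_w − 10·log₁₀(2π·r²) with r = 17.8 m.
2π·r² = 1991 m², 10·log₁₀ of that is 32.990 dB.
L_p = 89 − 32.990 = 56.01 dB.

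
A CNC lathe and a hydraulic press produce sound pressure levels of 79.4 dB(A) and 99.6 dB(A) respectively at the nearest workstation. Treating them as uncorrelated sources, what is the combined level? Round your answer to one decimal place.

99.6 dB(A)

Incoherent sources combine by intensity addition: L_total = 10·log₁₀(Σ 10^(L_i/10)).
Σ 10^(L/10) = 10^(79.4/10) + 10^(99.6/10) = 9.207e+09.
L_total = 10·log₁₀(9.207e+09) = 99.64 dB(A).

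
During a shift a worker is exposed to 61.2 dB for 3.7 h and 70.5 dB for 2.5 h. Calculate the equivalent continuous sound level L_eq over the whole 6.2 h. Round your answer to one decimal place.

Weight each interval's intensity by its duration and average over T = 6.2 h:
Σ tᵢ·10^(Lᵢ/10) = 3.7·10^(61.2/10) + 2.5·10^(70.5/10) = 3.293e+07.
L_eq = 10·log₁₀(3.293e+07/6.2) = 67.25 dB.

67.3 dB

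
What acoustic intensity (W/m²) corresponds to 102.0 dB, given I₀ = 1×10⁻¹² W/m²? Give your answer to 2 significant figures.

0.016 W/m²

I = I₀·10^(L/10) = 10⁻¹² × 10^(102.0/10) = 10^(-1.800).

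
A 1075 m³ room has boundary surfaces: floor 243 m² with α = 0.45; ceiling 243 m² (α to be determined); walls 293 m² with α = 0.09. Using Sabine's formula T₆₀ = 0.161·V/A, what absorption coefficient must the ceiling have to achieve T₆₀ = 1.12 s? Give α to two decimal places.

0.08

A = 0.161·V/T₆₀ = 0.161·1075/1.12 = 154.53 m² sabins.
Absorption from the other surfaces = 243·0.45 + 293·0.09 = 135.72 m², so the ceiling must supply 18.81 m² over 243 m².
α = 18.81/243 = 0.077.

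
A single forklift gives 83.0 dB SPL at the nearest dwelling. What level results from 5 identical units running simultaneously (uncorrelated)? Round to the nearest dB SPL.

90 dB SPL

With 5 equal, uncorrelated contributions the intensity is 5× that of one unit, giving a rise of 10·log₁₀ 5.
L_total = 83.0 + 10·log₁₀(5) = 83.0 + 6.990 = 89.99 dB SPL.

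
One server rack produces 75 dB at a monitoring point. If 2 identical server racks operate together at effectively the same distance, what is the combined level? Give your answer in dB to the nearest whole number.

78 dB

N identical incoherent sources raise the level by 10·log₁₀ N.
L_total = 75 + 10·log₁₀(2) = 75 + 3.010 = 78.01 dB.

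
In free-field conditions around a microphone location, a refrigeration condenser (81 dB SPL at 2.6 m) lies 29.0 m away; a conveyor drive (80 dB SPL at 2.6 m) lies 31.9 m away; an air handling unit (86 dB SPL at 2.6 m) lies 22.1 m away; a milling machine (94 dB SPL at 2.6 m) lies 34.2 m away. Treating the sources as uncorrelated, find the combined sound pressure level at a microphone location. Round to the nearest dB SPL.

Apply inverse-square spreading to bring every level to the receiver, then sum 10^(L/10).
refrigeration condenser: 81 − 20·log₁₀(29.0/2.6) = 81 − 20.95 = 60.05 dB SPL.
conveyor drive: 80 − 20·log₁₀(31.9/2.6) = 80 − 21.78 = 58.22 dB SPL.
air handling unit: 86 − 20·log₁₀(22.1/2.6) = 86 − 18.59 = 67.41 dB SPL.
milling machine: 94 − 20·log₁₀(34.2/2.6) = 94 − 22.38 = 71.62 dB SPL.
Σ 10^(L/10) = 2.170e+07 → L_total = 10·log₁₀(2.170e+07) = 73.37 dB SPL.

73 dB SPL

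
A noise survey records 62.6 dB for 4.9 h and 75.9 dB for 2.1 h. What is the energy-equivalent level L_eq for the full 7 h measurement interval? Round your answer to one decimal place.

71.1 dB

L_eq = 10·log₁₀[(1/T)·Σ tᵢ·10^(Lᵢ/10)] with T = 7 h.
Σ tᵢ·10^(Lᵢ/10) = 4.9·10^(62.6/10) + 2.1·10^(75.9/10) = 9.062e+07.
L_eq = 10·log₁₀(9.062e+07/7) = 71.12 dB.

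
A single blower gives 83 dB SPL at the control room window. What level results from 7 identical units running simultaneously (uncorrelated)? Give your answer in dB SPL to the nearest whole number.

91 dB SPL

L_total = L₁ + 10·log₁₀ N for N identical incoherent sources.
L_total = 83 + 10·log₁₀(7) = 83 + 8.451 = 91.45 dB SPL.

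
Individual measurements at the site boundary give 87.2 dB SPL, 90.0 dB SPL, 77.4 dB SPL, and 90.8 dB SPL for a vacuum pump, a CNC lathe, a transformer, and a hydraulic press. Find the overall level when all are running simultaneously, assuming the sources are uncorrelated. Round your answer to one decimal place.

94.4 dB SPL

Incoherent sources combine by intensity addition: L_total = 10·log₁₀(Σ 10^(L_i/10)).
Σ 10^(L/10) = 10^(87.2/10) + 10^(90.0/10) + 10^(77.4/10) + 10^(90.8/10) = 2.782e+09.
L_total = 10·log₁₀(2.782e+09) = 94.44 dB SPL.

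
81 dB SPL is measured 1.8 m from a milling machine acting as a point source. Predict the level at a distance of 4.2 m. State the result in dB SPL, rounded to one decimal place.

Point-source attenuation: ΔL = 20·log₁₀(r₂/r₁) = 20·log₁₀(4.2/1.8) = 7.360 dB.
L₂ = 81 − 20·log₁₀(4.2/1.8) = 81 − 7.360 = 73.64 dB SPL.

73.6 dB SPL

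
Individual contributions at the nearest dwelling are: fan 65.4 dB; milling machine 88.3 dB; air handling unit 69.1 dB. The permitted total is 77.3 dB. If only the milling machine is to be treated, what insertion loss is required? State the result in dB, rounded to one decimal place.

Everything except the milling machine sums to 10^(65.4/10) + 10^(69.1/10) = 1.160e+07 in linear terms, 70.64 dB.
To meet 77.3 dB overall, the treated milling machine may contribute at most 10^(77.3/10) − 1.160e+07 = 4.211e+07, i.e. 76.24 dB.
Required insertion loss = 88.3 − 76.24 = 12.06 dB.

12.1 dB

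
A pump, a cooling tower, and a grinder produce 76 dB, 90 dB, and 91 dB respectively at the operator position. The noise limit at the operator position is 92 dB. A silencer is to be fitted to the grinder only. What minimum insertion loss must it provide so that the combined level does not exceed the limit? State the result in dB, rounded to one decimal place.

3.6 dB

The untreated sources together contribute 10^(76/10) + 10^(90/10) = 1.040e+09, i.e. 90.17 dB.
To meet 92 dB overall, the treated grinder may contribute at most 10^(92/10) − 1.040e+09 = 5.451e+08, i.e. 87.36 dB.
So the grinder must be reduced from 91 to 87.36 dB: IL = 3.64 dB.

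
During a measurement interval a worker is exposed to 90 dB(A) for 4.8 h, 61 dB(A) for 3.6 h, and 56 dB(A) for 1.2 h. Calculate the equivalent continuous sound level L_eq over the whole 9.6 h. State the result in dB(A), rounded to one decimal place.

87.0 dB(A)

The energy average is taken in the linear domain: L_eq = 10·log₁₀[(Σ tᵢ·10^(Lᵢ/10))/T], T = 9.6 h.
Σ tᵢ·10^(Lᵢ/10) = 4.8·10^(90/10) + 3.6·10^(61/10) + 1.2·10^(56/10) = 4.805e+09.
L_eq = 10·log₁₀(4.805e+09/9.6) = 86.99 dB(A).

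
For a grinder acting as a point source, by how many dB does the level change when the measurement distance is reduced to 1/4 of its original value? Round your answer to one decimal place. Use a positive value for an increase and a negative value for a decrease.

A point source loses 6 dB per doubling of distance; generally ΔL = −20·log₁₀(r₂/r₁).
ΔL = −20·log₁₀(0.25) = +12.04 dB.

+12.0 dB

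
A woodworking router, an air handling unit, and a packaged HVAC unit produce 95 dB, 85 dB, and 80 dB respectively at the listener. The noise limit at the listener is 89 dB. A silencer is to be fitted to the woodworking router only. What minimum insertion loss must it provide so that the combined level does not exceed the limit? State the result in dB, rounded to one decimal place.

Fixed contribution from the other sources: Σ 10^(L/10) = 10^(85/10) + 10^(80/10) = 4.162e+08 (86.19 dB).
The limit corresponds to 10^(89/10) = 7.943e+08; subtracting the fixed part leaves 3.781e+08 for the woodworking router, i.e. 85.78 dB.
Required insertion loss = 95 − 85.78 = 9.22 dB.

9.2 dB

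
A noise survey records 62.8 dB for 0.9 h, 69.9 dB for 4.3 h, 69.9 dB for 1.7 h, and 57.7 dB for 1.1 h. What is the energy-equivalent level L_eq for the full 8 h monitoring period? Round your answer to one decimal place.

L_eq = 10·log₁₀[(1/T)·Σ tᵢ·10^(Lᵢ/10)] with T = 8 h.
Σ tᵢ·10^(Lᵢ/10) = 0.9·10^(62.8/10) + 4.3·10^(69.9/10) + 1.7·10^(69.9/10) + 1.1·10^(57.7/10) = 6.100e+07.
L_eq = 10·log₁₀(6.100e+07/8) = 68.82 dB.

68.8 dB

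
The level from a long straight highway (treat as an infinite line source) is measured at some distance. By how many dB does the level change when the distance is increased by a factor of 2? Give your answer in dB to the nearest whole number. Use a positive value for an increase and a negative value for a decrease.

With cylindrical spreading the level changes by −10·log₁₀(r₂/r₁).
ΔL = −10·log₁₀(2) = -3.01 dB.

-3 dB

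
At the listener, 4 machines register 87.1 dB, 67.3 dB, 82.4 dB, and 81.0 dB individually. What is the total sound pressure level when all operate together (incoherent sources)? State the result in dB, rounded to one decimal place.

Incoherent sources combine by intensity addition: L_total = 10·log₁₀(Σ 10^(L_i/10)).
Σ 10^(L/10) = 10^(87.1/10) + 10^(67.3/10) + 10^(82.4/10) + 10^(81.0/10) = 8.179e+08.
L_total = 10·log₁₀(8.179e+08) = 89.13 dB.

89.1 dB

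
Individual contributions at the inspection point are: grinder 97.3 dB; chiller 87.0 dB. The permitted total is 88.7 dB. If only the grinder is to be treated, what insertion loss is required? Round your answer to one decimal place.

Fixed contribution from the other source: Σ 10^(L/10) = 10^(87.0/10) = 5.012e+08 (87.00 dB).
To meet 88.7 dB overall, the treated grinder may contribute at most 10^(88.7/10) − 5.012e+08 = 2.401e+08, i.e. 83.80 dB.
So the grinder must be reduced from 97.3 to 83.80 dB: IL = 13.50 dB.

13.5 dB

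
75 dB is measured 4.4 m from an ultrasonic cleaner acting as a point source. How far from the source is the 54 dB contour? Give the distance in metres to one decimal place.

49.4 m

The 21.0 dB drop corresponds to a distance ratio of 10^(21.0/20) for a point source.
r₂ = 4.4·10^((75−54)/20) = 4.4·10^(21.0/20) = 49.37 m.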